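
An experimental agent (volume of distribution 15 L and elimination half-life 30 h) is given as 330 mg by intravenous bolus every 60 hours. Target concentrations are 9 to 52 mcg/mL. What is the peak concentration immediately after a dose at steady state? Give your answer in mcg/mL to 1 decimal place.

The dosing interval is 2 half-lives, so f = 2^(−2) = 0.25.
At steady state, R = 1/(1 − 0.25) = 4/3.
Single-dose peak C₀ = D/Vd = 330/15 = 22 mcg/mL.
Steady-state peak Cmax,ss = C₀·R = 22 × 4/3 ≈ 29.333 mcg/mL.
Peak 29.3 mcg/mL vs MTC 52 mcg/mL: below toxic threshold.

29.3 mcg/mL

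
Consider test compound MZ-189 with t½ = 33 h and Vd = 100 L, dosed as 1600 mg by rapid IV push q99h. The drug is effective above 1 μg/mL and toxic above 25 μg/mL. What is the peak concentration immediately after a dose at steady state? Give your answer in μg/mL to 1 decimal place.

18.3 μg/mL

τ = 99 h = 3 half-lives, so f = (1/2)^3 = 0.125.
At steady state, R = 1/(1 − 0.125) = 8/7.
Single-dose peak C₀ = D/Vd = 1600/100 = 16 μg/mL.
Steady-state peak Cmax,ss = C₀·R = 16 × 8/7 ≈ 18.286 μg/mL.
Peak 18.3 μg/mL vs MTC 25 μg/mL: below toxic threshold.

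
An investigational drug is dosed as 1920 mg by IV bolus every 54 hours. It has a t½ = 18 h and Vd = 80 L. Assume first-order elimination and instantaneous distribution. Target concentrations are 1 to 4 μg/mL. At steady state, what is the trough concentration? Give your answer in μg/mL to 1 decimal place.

3.4 μg/mL

τ = 54 h = 3 half-lives, so f = (1/2)^3 = 0.125.
At steady state, R = 1/(1 − 0.125) = 8/7.
Single-dose peak C₀ = D/Vd = 1920/80 = 24 μg/mL.
Steady-state peak Cmax,ss = C₀·R = 24 × 8/7 ≈ 27.429 μg/mL.
Steady-state trough Cmin,ss = Cmax,ss·f ≈ 27.429 × 0.125 ≈ 3.429 μg/mL.
Trough 3.4 μg/mL vs MEC 1 μg/mL: adequate.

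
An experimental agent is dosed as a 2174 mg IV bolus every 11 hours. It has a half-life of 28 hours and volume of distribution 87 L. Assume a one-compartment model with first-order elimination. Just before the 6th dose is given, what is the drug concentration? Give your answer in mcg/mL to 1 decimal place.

59.4 mcg/mL

f = (1/2)^(τ/t½) = (1/2)^(11/28) ≈ 0.7616.
C₀ = D/Vd = 2174/87 ≈ 24.989 mcg/mL.
Before the 6th dose, 5 doses have been given. Superposition: Cmin = C₀·(f + f² + … + f^5).
≈ 24.989 × (0.7616 + 0.5800 + 0.4418 + 0.3364 + 0.2562) ≈ 24.989 × 2.3760 ≈ 59.374 mcg/mL.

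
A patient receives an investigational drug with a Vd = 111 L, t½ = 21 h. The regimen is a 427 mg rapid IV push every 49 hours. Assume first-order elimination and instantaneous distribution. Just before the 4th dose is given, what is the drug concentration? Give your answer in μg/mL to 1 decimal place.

f = (1/2)^(τ/t½) = (1/2)^(49/21) ≈ 0.1984.
C₀ = D/Vd = 427/111 ≈ 3.847 μg/mL.
Before the 4th dose, 3 doses have been given. Superposition: Cmin = C₀·(f + f² + … + f^3).
≈ 3.847 × (0.1984 + 0.0394 + 0.0078) ≈ 3.847 × 0.2456 ≈ 0.945 μg/mL.

0.9 μg/mL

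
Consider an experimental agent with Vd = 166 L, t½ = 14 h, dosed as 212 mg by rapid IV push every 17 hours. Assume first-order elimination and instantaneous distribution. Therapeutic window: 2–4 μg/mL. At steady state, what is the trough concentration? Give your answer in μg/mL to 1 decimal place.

1.0 μg/mL

τ/t½ = 17/14 ≈ 1.2143, so fraction remaining f = (1/2)^(17/14) ≈ 0.4310.
Accumulation ratio R = 1/(1 − f) ≈ 1/0.5690 ≈ 1.7575.
Each bolus raises the concentration by D/Vd = 212/166 ≈ 1.277 μg/mL.
Cmax,ss = C₀/(1 − f) ≈ 1.277/0.5690 ≈ 2.244 μg/mL.
One interval later, Cmin,ss = Cmax,ss·e^(−kτ) ≈ 2.244 × 0.4310 ≈ 0.967 μg/mL.
Trough 1.0 μg/mL vs MEC 2 μg/mL: subtherapeutic.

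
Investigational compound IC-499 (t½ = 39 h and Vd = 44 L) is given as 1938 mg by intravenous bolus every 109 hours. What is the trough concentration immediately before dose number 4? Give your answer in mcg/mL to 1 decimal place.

7.4 mcg/mL

f = (1/2)^(τ/t½) = (1/2)^(109/39) ≈ 0.1441.
C₀ = D/Vd = 1938/44 ≈ 44.045 mcg/mL.
Before the 4th dose, 3 doses have been given. Superposition: Cmin = C₀·(f + f² + … + f^3).
≈ 44.045 × (0.1441 + 0.0208 + 0.0030) ≈ 44.045 × 0.1679 ≈ 7.395 mcg/mL.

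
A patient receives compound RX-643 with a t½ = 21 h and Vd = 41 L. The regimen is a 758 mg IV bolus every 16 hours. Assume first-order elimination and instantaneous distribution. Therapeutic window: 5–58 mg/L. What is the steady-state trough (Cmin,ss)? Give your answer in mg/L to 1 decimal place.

k = ln2/t½ = ln2/21 ≈ 0.033007 h⁻¹; fraction remaining f = e^(−kτ) = e^(−0.033007×16) ≈ 0.5897.
At steady state, accumulation factor R = 1/(1 − e^(−kτ)) ≈ 2.4372.
Single-dose peak C₀ = D/Vd = 758/41 ≈ 18.488 mg/L.
Steady-state peak Cmax,ss = C₀·R ≈ 18.488 × 2.4372 ≈ 45.059 mg/L.
One interval later, Cmin,ss = Cmax,ss·e^(−kτ) ≈ 45.059 × 0.5897 ≈ 26.571 mg/L.
Trough 26.6 mg/L vs MEC 5 mg/L: adequate.

26.6 mg/L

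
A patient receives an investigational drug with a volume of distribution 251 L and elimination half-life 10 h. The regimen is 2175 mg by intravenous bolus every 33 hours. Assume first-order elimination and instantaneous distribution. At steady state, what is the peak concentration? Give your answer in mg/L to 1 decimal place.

Over one 33-h interval, 33/10 ≈ 3.3 half-lives elapse, leaving f ≈ 0.1015 of each dose.
Accumulation ratio R = 1/(1 − f) ≈ 1/0.8985 ≈ 1.1130.
Single-dose peak C₀ = D/Vd = 2175/251 ≈ 8.665 mg/L.
Steady-state peak Cmax,ss = C₀·R ≈ 8.665 × 1.1130 ≈ 9.644 mg/L.

9.6 mg/L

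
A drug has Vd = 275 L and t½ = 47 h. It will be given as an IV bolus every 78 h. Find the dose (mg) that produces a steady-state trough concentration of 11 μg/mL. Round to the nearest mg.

6532 mg

τ/t½ = 78/47 ≈ 1.6596, so f = (1/2)^(78/47) ≈ 0.316532.
Cmin,ss = (D/Vd)·f/(1−f), so D = Cmin,ss·Vd·(1−f)/f.
D = 11 × 275 × (1−f)/f ≈ 11 × 275 × 2.15924 ≈ 6531.70 mg.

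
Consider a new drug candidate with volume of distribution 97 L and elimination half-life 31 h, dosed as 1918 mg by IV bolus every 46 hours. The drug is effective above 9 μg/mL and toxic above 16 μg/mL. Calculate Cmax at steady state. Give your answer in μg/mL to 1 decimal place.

30.8 μg/mL

τ/t½ = 46/31 ≈ 1.4839, so fraction remaining f = (1/2)^(46/31) ≈ 0.3575.
At steady state, accumulation factor R = 1/(1 − e^(−kτ)) ≈ 1.5564.
Single-dose peak C₀ = D/Vd = 1918/97 ≈ 19.773 μg/mL.
Cmax,ss = C₀/(1 − f) ≈ 19.773/0.6425 ≈ 30.775 μg/mL.
Peak 30.8 μg/mL vs MTC 16 μg/mL: exceeds toxic threshold.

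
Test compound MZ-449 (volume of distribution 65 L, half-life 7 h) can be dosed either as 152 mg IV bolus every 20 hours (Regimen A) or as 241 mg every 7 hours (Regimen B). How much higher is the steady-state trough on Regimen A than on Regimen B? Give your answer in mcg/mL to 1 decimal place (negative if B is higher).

-3.3 mcg/mL

Regimen A: f = (1/2)^(20/7) ≈ 0.1380; Cmin,ss = (152/65)·f/(1−f) ≈ 0.374 mcg/mL.
Regimen B: f = (1/2)^(7/7) ≈ 0.5000; Cmin,ss = (241/65)·f/(1−f) ≈ 3.708 mcg/mL.
Difference ≈ 0.374 − 3.708 ≈ -3.334 mcg/mL.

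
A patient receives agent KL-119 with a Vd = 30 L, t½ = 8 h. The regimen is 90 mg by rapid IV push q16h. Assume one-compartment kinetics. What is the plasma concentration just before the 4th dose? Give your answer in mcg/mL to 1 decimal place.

f = (1/2)^(τ/t½) = (1/2)^(16/8) ≈ 0.2500.
C₀ = D/Vd = 90/30 ≈ 3.000 mcg/mL.
Before the 4th dose, 3 doses have been given. Superposition: Cmin = C₀·(f + f² + … + f^3).
≈ 3.000 × (0.2500 + 0.0625 + 0.0156) ≈ 3.000 × 0.3281 ≈ 0.984 mcg/mL.

1.0 mcg/mL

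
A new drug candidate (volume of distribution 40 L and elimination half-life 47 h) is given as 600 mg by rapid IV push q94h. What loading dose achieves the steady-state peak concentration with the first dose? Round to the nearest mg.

800 mg

f = (1/2)^(94/47) ≈ 0.250000; accumulation ratio R = 1/(1−f) ≈ 1.33333.
Loading dose to hit Cmax,ss on first dose: D_load = D_maint·R ≈ 600 × 1.33333 ≈ 800.00 mg.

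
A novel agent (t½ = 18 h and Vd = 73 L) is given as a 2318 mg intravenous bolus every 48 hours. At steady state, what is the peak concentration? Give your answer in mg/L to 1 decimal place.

Over one 48-h interval, 48/18 ≈ 2.6667 half-lives elapse, leaving f ≈ 0.1575 of each dose.
At steady state, accumulation factor R = 1/(1 − e^(−kτ)) ≈ 1.1869.
Each bolus raises the concentration by D/Vd = 2318/73 ≈ 31.753 mg/L.
Cmax,ss = C₀/(1 − f) ≈ 31.753/0.8425 ≈ 37.689 mg/L.

37.7 mg/L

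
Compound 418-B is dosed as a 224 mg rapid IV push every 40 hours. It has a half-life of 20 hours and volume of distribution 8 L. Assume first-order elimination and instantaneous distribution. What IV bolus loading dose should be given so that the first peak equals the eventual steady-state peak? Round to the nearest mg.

299 mg

f = (1/2)^(40/20) ≈ 0.250000; accumulation ratio R = 1/(1−f) ≈ 1.33333.
Loading dose to hit Cmax,ss on first dose: D_load = D_maint·R ≈ 224 × 1.33333 ≈ 298.67 mg.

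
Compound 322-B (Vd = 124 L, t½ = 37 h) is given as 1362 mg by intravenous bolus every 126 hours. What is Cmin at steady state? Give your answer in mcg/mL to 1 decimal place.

1.1 mcg/mL

k = ln2/t½ = ln2/37 ≈ 0.018734 h⁻¹; fraction remaining f = e^(−kτ) = e^(−0.018734×126) ≈ 0.0944.
Single-dose peak C₀ = D/Vd = 1362/124 ≈ 10.984 mcg/mL.
Steady-state trough Cmin,ss = C₀·f/(1−f) ≈ 10.984 × 0.0944/0.9056 ≈ 1.145 mcg/mL.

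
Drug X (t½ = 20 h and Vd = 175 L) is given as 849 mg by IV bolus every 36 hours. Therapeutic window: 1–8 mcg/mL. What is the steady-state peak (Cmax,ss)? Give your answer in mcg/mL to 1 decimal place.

6.8 mcg/mL

k = ln2/t½ = ln2/20 ≈ 0.034657 h⁻¹; fraction remaining f = e^(−kτ) = e^(−0.034657×36) ≈ 0.2872.
Accumulation ratio R = 1/(1 − f) ≈ 1/0.7128 ≈ 1.4029.
Each bolus raises the concentration by D/Vd = 849/175 ≈ 4.851 mcg/mL.
Cmax,ss = C₀/(1 − f) ≈ 4.851/0.7128 ≈ 6.806 mcg/mL.
Peak 6.8 mcg/mL vs MTC 8 mcg/mL: below toxic threshold.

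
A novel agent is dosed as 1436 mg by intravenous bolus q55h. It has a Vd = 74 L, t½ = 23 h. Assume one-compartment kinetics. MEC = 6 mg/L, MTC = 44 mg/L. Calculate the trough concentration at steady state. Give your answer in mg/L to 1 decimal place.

k = ln2/t½ = ln2/23 ≈ 0.030137 h⁻¹; fraction remaining f = e^(−kτ) = e^(−0.030137×55) ≈ 0.1906.
Accumulation ratio R = 1/(1 − f) ≈ 1/0.8094 ≈ 1.2355.
Each bolus raises the concentration by D/Vd = 1436/74 ≈ 19.405 mg/L.
Steady-state peak Cmax,ss = C₀·R ≈ 19.405 × 1.2355 ≈ 23.975 mg/L.
Steady-state trough Cmin,ss = Cmax,ss·f ≈ 23.975 × 0.1906 ≈ 4.570 mg/L.
Trough 4.6 mg/L vs MEC 6 mg/L: subtherapeutic.

4.6 mg/L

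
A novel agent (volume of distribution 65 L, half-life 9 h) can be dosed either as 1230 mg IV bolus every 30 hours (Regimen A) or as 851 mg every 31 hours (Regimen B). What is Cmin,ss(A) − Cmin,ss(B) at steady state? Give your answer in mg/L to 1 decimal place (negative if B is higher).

0.8 mg/L

Regimen A: f = (1/2)^(30/9) ≈ 0.0992; Cmin,ss = (1230/65)·f/(1−f) ≈ 2.084 mg/L.
Regimen B: f = (1/2)^(31/9) ≈ 0.0919; Cmin,ss = (851/65)·f/(1−f) ≈ 1.325 mg/L.
Difference ≈ 2.084 − 1.325 ≈ 0.759 mg/L.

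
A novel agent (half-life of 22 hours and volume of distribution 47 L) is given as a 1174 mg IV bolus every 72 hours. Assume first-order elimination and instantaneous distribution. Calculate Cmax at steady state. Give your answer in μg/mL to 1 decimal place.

k = ln2/t½ = ln2/22 ≈ 0.031507 h⁻¹; fraction remaining f = e^(−kτ) = e^(−0.031507×72) ≈ 0.1035.
Accumulation ratio R = 1/(1 − f) ≈ 1/0.8965 ≈ 1.1154.
Each bolus raises the concentration by D/Vd = 1174/47 ≈ 24.979 μg/mL.
Steady-state peak Cmax,ss = C₀·R ≈ 24.979 × 1.1154 ≈ 27.862 μg/mL.

27.9 μg/mL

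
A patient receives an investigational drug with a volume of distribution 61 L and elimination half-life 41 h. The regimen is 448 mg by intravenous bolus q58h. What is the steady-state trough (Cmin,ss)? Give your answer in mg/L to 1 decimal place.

k = ln2/t½ = ln2/41 ≈ 0.016906 h⁻¹; fraction remaining f = e^(−kτ) = e^(−0.016906×58) ≈ 0.3751.
Accumulation ratio R = 1/(1 − f) ≈ 1/0.6249 ≈ 1.6003.
Single-dose peak C₀ = D/Vd = 448/61 ≈ 7.344 mg/L.
Cmax,ss = C₀/(1 − f) ≈ 7.344/0.6249 ≈ 11.752 mg/L.
Steady-state trough Cmin,ss = Cmax,ss·f ≈ 11.752 × 0.3751 ≈ 4.408 mg/L.

4.4 mg/L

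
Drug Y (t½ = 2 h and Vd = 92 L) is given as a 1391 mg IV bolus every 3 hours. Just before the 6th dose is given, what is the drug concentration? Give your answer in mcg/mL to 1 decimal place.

8.2 mcg/mL

f = (1/2)^(τ/t½) = (1/2)^(3/2) ≈ 0.3536.
C₀ = D/Vd = 1391/92 ≈ 15.120 mcg/mL.
Before the 6th dose, 5 doses have been given. Superposition: Cmin = C₀·(f + f² + … + f^5).
≈ 15.120 × (0.3536 + 0.1250 + 0.0442 + 0.0156 + 0.0055) ≈ 15.120 × 0.5439 ≈ 8.224 mcg/mL.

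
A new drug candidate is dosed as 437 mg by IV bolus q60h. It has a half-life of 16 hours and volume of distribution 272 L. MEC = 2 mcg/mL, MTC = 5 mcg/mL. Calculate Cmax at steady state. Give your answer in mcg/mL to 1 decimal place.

τ/t½ = 60/16 ≈ 3.75, so fraction remaining f = (1/2)^(60/16) ≈ 0.0743.
Accumulation ratio R = 1/(1 − f) ≈ 1/0.9257 ≈ 1.0803.
Each bolus raises the concentration by D/Vd = 437/272 ≈ 1.607 mcg/mL.
Steady-state peak Cmax,ss = C₀·R ≈ 1.607 × 1.0803 ≈ 1.736 mcg/mL.
Peak 1.7 mcg/mL vs MTC 5 mcg/mL: below toxic threshold.

1.7 mcg/mL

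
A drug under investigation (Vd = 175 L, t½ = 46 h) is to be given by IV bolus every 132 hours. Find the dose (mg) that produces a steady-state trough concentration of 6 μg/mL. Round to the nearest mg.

τ/t½ = 132/46 ≈ 2.8696, so f = (1/2)^(132/46) ≈ 0.136828.
Cmin,ss = (D/Vd)·f/(1−f), so D = Cmin,ss·Vd·(1−f)/f.
D = 6 × 175 × (1−f)/f ≈ 6 × 175 × 6.30845 ≈ 6623.87 mg.

6624 mg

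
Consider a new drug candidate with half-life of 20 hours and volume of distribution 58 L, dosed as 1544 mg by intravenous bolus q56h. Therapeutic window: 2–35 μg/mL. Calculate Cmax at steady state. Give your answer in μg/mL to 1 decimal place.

k = ln2/t½ = ln2/20 ≈ 0.034657 h⁻¹; fraction remaining f = e^(−kτ) = e^(−0.034657×56) ≈ 0.1436.
Accumulation ratio R = 1/(1 − f) ≈ 1/0.8564 ≈ 1.1677.
Each bolus raises the concentration by D/Vd = 1544/58 ≈ 26.621 μg/mL.
Steady-state peak Cmax,ss = C₀·R ≈ 26.621 × 1.1677 ≈ 31.085 μg/mL.
Peak 31.1 μg/mL vs MTC 35 μg/mL: below toxic threshold.

31.1 μg/mL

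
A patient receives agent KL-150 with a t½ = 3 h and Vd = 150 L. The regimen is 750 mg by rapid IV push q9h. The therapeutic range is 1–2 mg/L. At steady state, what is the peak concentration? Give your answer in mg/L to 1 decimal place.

τ = 9 h = 3 half-lives, so f = (1/2)^3 = 0.125.
At steady state, R = 1/(1 − 0.125) = 8/7.
Single-dose peak C₀ = D/Vd = 750/150 = 5 mg/L.
Steady-state peak Cmax,ss = C₀·R = 5 × 8/7 ≈ 5.714 mg/L.
Peak 5.7 mg/L vs MTC 2 mg/L: exceeds toxic threshold.

5.7 mg/L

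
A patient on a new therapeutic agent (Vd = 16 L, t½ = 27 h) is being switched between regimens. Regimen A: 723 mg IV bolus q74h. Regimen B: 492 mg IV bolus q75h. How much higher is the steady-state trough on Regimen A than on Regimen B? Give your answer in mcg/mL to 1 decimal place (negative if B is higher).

Regimen A: f = (1/2)^(74/27) ≈ 0.1496; Cmin,ss = (723/16)·f/(1−f) ≈ 7.949 mcg/mL.
Regimen B: f = (1/2)^(75/27) ≈ 0.1458; Cmin,ss = (492/16)·f/(1−f) ≈ 5.249 mcg/mL.
Difference ≈ 7.949 − 5.249 ≈ 2.700 mcg/mL.

2.7 mcg/mL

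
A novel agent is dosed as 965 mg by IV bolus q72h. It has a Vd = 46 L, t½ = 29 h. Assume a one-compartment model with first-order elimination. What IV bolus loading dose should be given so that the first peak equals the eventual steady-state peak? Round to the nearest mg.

f = (1/2)^(72/29) ≈ 0.178902; accumulation ratio R = 1/(1−f) ≈ 1.21788.
Loading dose to hit Cmax,ss on first dose: D_load = D_maint·R ≈ 965 × 1.21788 ≈ 1175.25 mg.

1175 mg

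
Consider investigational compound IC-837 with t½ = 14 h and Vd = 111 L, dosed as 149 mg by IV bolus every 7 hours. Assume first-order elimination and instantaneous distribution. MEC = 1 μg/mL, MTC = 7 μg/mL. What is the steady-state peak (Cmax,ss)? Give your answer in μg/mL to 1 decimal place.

k = ln2/t½ = ln2/14 ≈ 0.049511 h⁻¹; fraction remaining f = e^(−kτ) = e^(−0.049511×7) ≈ 0.7071.
Accumulation ratio R = 1/(1 − f) ≈ 1/0.2929 ≈ 3.4141.
Each bolus raises the concentration by D/Vd = 149/111 ≈ 1.342 μg/mL.
Cmax,ss = C₀/(1 − f) ≈ 1.342/0.2929 ≈ 4.582 μg/mL.
Peak 4.6 μg/mL vs MTC 7 μg/mL: below toxic threshold.

4.6 μg/mL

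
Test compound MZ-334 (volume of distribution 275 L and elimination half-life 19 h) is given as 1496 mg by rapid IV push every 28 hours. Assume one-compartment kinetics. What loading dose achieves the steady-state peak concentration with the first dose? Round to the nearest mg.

f = (1/2)^(28/19) ≈ 0.360062; accumulation ratio R = 1/(1−f) ≈ 1.56265.
Loading dose to hit Cmax,ss on first dose: D_load = D_maint·R ≈ 1496 × 1.56265 ≈ 2337.72 mg.

2338 mg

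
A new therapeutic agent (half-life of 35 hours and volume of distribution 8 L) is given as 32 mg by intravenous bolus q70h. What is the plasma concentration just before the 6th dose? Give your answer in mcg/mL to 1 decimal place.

1.3 mcg/mL

f = (1/2)^(τ/t½) = (1/2)^(70/35) ≈ 0.2500.
C₀ = D/Vd = 32/8 ≈ 4.000 mcg/mL.
Before the 6th dose, 5 doses have been given. Superposition: Cmin = C₀·(f + f² + … + f^5).
≈ 4.000 × (0.2500 + 0.0625 + 0.0156 + 0.0039 + 0.0010) ≈ 4.000 × 0.3330 ≈ 1.332 mcg/mL.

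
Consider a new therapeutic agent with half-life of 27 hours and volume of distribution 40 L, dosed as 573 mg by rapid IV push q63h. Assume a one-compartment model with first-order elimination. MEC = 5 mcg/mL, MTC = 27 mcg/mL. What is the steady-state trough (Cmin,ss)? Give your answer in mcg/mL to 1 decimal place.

τ/t½ = 63/27 ≈ 2.3333, so fraction remaining f = (1/2)^(63/27) ≈ 0.1984.
Each bolus raises the concentration by D/Vd = 573/40 ≈ 14.325 mcg/mL.
Steady-state trough Cmin,ss = C₀·f/(1−f) ≈ 14.325 × 0.1984/0.8016 ≈ 3.546 mcg/mL.
Trough 3.5 mcg/mL vs MEC 5 mcg/mL: subtherapeutic.

3.5 mcg/mL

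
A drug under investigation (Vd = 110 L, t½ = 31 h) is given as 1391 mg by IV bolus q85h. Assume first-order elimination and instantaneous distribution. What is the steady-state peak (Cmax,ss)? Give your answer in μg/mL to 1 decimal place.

14.9 μg/mL

τ/t½ = 85/31 ≈ 2.7419, so fraction remaining f = (1/2)^(85/31) ≈ 0.1495.
Accumulation ratio R = 1/(1 − f) ≈ 1/0.8505 ≈ 1.1758.
Single-dose peak C₀ = D/Vd = 1391/110 ≈ 12.645 μg/mL.
Cmax,ss = C₀/(1 − f) ≈ 12.645/0.8505 ≈ 14.868 μg/mL.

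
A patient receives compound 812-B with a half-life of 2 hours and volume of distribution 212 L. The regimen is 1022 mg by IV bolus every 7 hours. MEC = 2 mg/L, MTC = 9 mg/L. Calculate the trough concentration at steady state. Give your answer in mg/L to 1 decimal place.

Over one 7-h interval, 7/2 ≈ 3.5 half-lives elapse, leaving f ≈ 0.0884 of each dose.
Single-dose peak C₀ = D/Vd = 1022/212 ≈ 4.821 mg/L.
Steady-state trough Cmin,ss = C₀·f/(1−f) ≈ 4.821 × 0.0884/0.9116 ≈ 0.468 mg/L.
Trough 0.5 mg/L vs MEC 2 mg/L: subtherapeutic.

0.5 mg/L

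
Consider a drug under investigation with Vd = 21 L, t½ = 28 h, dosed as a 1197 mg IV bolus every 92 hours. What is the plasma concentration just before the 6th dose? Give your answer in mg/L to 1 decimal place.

6.5 mg/L

f = (1/2)^(τ/t½) = (1/2)^(92/28) ≈ 0.1025.
C₀ = D/Vd = 1197/21 ≈ 57.000 mg/L.
Before the 6th dose, 5 doses have been given. Superposition: Cmin = C₀·(f + f² + … + f^5).
≈ 57.000 × (0.1025 + 0.0105 + 0.0011 + 0.0001 + 0.0000) ≈ 57.000 × 0.1142 ≈ 6.509 mg/L.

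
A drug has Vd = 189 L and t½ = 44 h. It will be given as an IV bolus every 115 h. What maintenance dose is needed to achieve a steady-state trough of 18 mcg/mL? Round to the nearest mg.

17420 mg

τ/t½ = 115/44 ≈ 2.6136, so f = (1/2)^(115/44) ≈ 0.163387.
Cmin,ss = (D/Vd)·f/(1−f), so D = Cmin,ss·Vd·(1−f)/f.
D = 18 × 189 × (1−f)/f ≈ 18 × 189 × 5.12044 ≈ 17419.74 mg.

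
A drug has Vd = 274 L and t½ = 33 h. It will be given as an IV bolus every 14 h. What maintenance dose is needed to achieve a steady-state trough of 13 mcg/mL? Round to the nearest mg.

1218 mg

τ/t½ = 14/33 ≈ 0.42424, so f = (1/2)^(14/33) ≈ 0.745230.
Cmin,ss = (D/Vd)·f/(1−f), so D = Cmin,ss·Vd·(1−f)/f.
D = 13 × 274 × (1−f)/f ≈ 13 × 274 × 0.34187 ≈ 1217.74 mg.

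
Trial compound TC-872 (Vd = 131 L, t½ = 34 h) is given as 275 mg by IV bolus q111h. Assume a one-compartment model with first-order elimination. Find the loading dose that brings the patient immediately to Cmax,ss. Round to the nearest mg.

f = (1/2)^(111/34) ≈ 0.104046; accumulation ratio R = 1/(1−f) ≈ 1.11613.
Loading dose to hit Cmax,ss on first dose: D_load = D_maint·R ≈ 275 × 1.11613 ≈ 306.94 mg.

307 mg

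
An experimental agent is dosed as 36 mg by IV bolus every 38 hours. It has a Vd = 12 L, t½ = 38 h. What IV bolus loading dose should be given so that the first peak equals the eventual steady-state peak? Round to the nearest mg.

72 mg

f = (1/2)^(38/38) ≈ 0.500000; accumulation ratio R = 1/(1−f) ≈ 2.00000.
Loading dose to hit Cmax,ss on first dose: D_load = D_maint·R ≈ 36 × 2.00000 ≈ 72.00 mg.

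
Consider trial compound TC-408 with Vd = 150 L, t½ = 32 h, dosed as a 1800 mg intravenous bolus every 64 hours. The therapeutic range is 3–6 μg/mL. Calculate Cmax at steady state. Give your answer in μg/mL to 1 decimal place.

16.0 μg/mL

τ = 64 h = 2 half-lives, so f = (1/2)^2 = 0.25.
At steady state, R = 1/(1 − 0.25) = 4/3.
Single-dose peak C₀ = D/Vd = 1800/150 = 12 μg/mL.
Steady-state peak Cmax,ss = C₀·R = 12 × 4/3 ≈ 16.000 μg/mL.
Peak 16.0 μg/mL vs MTC 6 μg/mL: exceeds toxic threshold.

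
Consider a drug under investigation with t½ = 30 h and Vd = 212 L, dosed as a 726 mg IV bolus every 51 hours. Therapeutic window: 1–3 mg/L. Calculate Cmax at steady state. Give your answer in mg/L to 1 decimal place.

4.9 mg/L

k = ln2/t½ = ln2/30 ≈ 0.023105 h⁻¹; fraction remaining f = e^(−kτ) = e^(−0.023105×51) ≈ 0.3078.
At steady state, accumulation factor R = 1/(1 − e^(−kτ)) ≈ 1.4447.
Single-dose peak C₀ = D/Vd = 726/212 ≈ 3.425 mg/L.
Cmax,ss = C₀/(1 − f) ≈ 3.425/0.6922 ≈ 4.948 mg/L.
Peak 4.9 mg/L vs MTC 3 mg/L: exceeds toxic threshold.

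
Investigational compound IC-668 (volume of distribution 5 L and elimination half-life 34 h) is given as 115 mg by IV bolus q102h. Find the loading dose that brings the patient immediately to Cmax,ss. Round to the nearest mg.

131 mg

f = (1/2)^(102/34) ≈ 0.125000; accumulation ratio R = 1/(1−f) ≈ 1.14286.
Loading dose to hit Cmax,ss on first dose: D_load = D_maint·R ≈ 115 × 1.14286 ≈ 131.43 mg.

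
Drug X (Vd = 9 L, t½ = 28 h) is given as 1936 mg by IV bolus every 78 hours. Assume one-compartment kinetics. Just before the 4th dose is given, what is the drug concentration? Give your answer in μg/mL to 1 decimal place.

36.4 μg/mL

f = (1/2)^(τ/t½) = (1/2)^(78/28) ≈ 0.1450.
C₀ = D/Vd = 1936/9 ≈ 215.111 μg/mL.
Before the 4th dose, 3 doses have been given. Superposition: Cmin = C₀·(f + f² + … + f^3).
≈ 215.111 × (0.1450 + 0.0210 + 0.0030) ≈ 215.111 × 0.1690 ≈ 36.354 μg/mL.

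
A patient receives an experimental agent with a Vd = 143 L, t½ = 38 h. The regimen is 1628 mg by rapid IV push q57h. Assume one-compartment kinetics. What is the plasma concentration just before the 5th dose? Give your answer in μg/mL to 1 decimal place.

f = (1/2)^(τ/t½) = (1/2)^(57/38) ≈ 0.3536.
C₀ = D/Vd = 1628/143 ≈ 11.385 μg/mL.
Before the 5th dose, 4 doses have been given. Superposition: Cmin = C₀·(f + f² + … + f^4).
≈ 11.385 × (0.3536 + 0.1250 + 0.0442 + 0.0156) ≈ 11.385 × 0.5384 ≈ 6.130 μg/mL.

6.1 μg/mL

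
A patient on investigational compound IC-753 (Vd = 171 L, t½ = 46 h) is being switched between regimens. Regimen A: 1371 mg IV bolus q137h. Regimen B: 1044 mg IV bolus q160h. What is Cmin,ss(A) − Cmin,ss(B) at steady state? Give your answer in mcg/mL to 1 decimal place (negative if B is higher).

Regimen A: f = (1/2)^(137/46) ≈ 0.1269; Cmin,ss = (1371/171)·f/(1−f) ≈ 1.165 mcg/mL.
Regimen B: f = (1/2)^(160/46) ≈ 0.0897; Cmin,ss = (1044/171)·f/(1−f) ≈ 0.602 mcg/mL.
Difference ≈ 1.165 − 0.602 ≈ 0.563 mcg/mL.

0.6 mcg/mL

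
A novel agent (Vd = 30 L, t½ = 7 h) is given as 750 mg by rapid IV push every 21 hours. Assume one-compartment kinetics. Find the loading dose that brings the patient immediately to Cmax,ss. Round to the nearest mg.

857 mg

f = (1/2)^(21/7) ≈ 0.125000; accumulation ratio R = 1/(1−f) ≈ 1.14286.
Loading dose to hit Cmax,ss on first dose: D_load = D_maint·R ≈ 750 × 1.14286 ≈ 857.14 mg.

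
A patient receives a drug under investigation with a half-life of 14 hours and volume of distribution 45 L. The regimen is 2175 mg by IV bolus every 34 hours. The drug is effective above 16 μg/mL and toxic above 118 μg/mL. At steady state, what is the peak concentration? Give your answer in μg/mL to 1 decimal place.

59.4 μg/mL

k = ln2/t½ = ln2/14 ≈ 0.049511 h⁻¹; fraction remaining f = e^(−kτ) = e^(−0.049511×34) ≈ 0.1857.
At steady state, accumulation factor R = 1/(1 − e^(−kτ)) ≈ 1.2280.
Single-dose peak C₀ = D/Vd = 2175/45 ≈ 48.333 μg/mL.
Cmax,ss = C₀/(1 − f) ≈ 48.333/0.8143 ≈ 59.355 μg/mL.
Peak 59.4 μg/mL vs MTC 118 μg/mL: below toxic threshold.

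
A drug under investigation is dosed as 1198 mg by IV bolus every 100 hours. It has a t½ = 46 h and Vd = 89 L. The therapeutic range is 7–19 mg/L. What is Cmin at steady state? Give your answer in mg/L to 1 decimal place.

k = ln2/t½ = ln2/46 ≈ 0.015068 h⁻¹; fraction remaining f = e^(−kτ) = e^(−0.015068×100) ≈ 0.2216.
Single-dose peak C₀ = D/Vd = 1198/89 ≈ 13.461 mg/L.
Steady-state trough Cmin,ss = C₀·f/(1−f) ≈ 13.461 × 0.2216/0.7784 ≈ 3.832 mg/L.
Trough 3.8 mg/L vs MEC 7 mg/L: subtherapeutic.

3.8 mg/L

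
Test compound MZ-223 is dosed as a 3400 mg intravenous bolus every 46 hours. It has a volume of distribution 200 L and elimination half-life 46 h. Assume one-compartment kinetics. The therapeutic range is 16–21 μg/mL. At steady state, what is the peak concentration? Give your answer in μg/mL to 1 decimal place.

τ = 46 h = 1 half-life, so f = (1/2)^1 = 0.5.
Accumulation ratio R = 1/(1 − f) = 1/0.5 = 2/1.
Single-dose peak C₀ = D/Vd = 3400/200 = 17 μg/mL.
Steady-state peak Cmax,ss = C₀·R = 17 × 2/1 ≈ 34.000 μg/mL.
Peak 34.0 μg/mL vs MTC 21 μg/mL: exceeds toxic threshold.

34.0 μg/mL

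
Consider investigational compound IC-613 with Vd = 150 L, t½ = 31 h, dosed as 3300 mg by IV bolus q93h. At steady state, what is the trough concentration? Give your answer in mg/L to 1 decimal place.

τ = 93 h = 3 half-lives, so f = (1/2)^3 = 0.125.
Accumulation ratio R = 1/(1 − f) = 1/0.875 = 8/7.
Single-dose peak C₀ = D/Vd = 3300/150 = 22 mg/L.
Steady-state peak Cmax,ss = C₀·R = 22 × 8/7 ≈ 25.143 mg/L.
Steady-state trough Cmin,ss = Cmax,ss·f ≈ 25.143 × 0.125 ≈ 3.143 mg/L.

3.1 mg/L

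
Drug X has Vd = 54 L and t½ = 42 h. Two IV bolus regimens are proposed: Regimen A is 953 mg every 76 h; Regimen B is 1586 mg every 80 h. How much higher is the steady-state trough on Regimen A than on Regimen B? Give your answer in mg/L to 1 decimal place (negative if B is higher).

-3.7 mg/L

Regimen A: f = (1/2)^(76/42) ≈ 0.2853; Cmin,ss = (953/54)·f/(1−f) ≈ 7.045 mg/L.
Regimen B: f = (1/2)^(80/42) ≈ 0.2671; Cmin,ss = (1586/54)·f/(1−f) ≈ 10.704 mg/L.
Difference ≈ 7.045 − 10.704 ≈ -3.659 mg/L.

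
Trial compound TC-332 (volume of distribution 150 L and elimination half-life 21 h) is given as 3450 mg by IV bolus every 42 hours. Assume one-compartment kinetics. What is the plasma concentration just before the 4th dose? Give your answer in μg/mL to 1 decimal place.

f = (1/2)^(τ/t½) = (1/2)^(42/21) ≈ 0.2500.
C₀ = D/Vd = 3450/150 ≈ 23.000 μg/mL.
Before the 4th dose, 3 doses have been given. Superposition: Cmin = C₀·(f + f² + … + f^3).
≈ 23.000 × (0.2500 + 0.0625 + 0.0156) ≈ 23.000 × 0.3281 ≈ 7.546 μg/mL.

7.5 μg/mL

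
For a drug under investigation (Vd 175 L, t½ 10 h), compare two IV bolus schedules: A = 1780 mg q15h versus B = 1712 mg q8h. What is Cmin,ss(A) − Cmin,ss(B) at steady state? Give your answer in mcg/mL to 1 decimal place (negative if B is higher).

-7.6 mcg/mL

Regimen A: f = (1/2)^(15/10) ≈ 0.3536; Cmin,ss = (1780/175)·f/(1−f) ≈ 5.564 mcg/mL.
Regimen B: f = (1/2)^(8/10) ≈ 0.5743; Cmin,ss = (1712/175)·f/(1−f) ≈ 13.198 mcg/mL.
Difference ≈ 5.564 − 13.198 ≈ -7.634 mcg/mL.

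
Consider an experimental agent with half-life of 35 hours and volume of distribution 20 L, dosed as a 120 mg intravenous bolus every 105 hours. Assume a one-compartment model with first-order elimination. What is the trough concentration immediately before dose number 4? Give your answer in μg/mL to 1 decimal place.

0.9 μg/mL

f = (1/2)^(τ/t½) = (1/2)^(105/35) ≈ 0.1250.
C₀ = D/Vd = 120/20 ≈ 6.000 μg/mL.
Before the 4th dose, 3 doses have been given. Superposition: Cmin = C₀·(f + f² + … + f^3).
≈ 6.000 × (0.1250 + 0.0156 + 0.0020) ≈ 6.000 × 0.1426 ≈ 0.856 μg/mL.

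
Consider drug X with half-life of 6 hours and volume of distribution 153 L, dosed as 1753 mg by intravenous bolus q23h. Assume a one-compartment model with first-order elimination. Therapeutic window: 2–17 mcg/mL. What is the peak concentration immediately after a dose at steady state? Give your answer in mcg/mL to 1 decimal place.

k = ln2/t½ = ln2/6 ≈ 0.115525 h⁻¹; fraction remaining f = e^(−kτ) = e^(−0.115525×23) ≈ 0.0702.
At steady state, accumulation factor R = 1/(1 − e^(−kτ)) ≈ 1.0755.
Single-dose peak C₀ = D/Vd = 1753/153 ≈ 11.458 mcg/mL.
Steady-state peak Cmax,ss = C₀·R ≈ 11.458 × 1.0755 ≈ 12.323 mcg/mL.
Peak 12.3 mcg/mL vs MTC 17 mcg/mL: below toxic threshold.

12.3 mcg/mL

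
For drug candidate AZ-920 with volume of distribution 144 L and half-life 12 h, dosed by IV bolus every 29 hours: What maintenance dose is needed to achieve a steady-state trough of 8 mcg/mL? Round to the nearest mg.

4999 mg

τ/t½ = 29/12 ≈ 2.4167, so f = (1/2)^(29/12) ≈ 0.187288.
Cmin,ss = (D/Vd)·f/(1−f), so D = Cmin,ss·Vd·(1−f)/f.
D = 8 × 144 × (1−f)/f ≈ 8 × 144 × 4.33937 ≈ 4998.95 mg.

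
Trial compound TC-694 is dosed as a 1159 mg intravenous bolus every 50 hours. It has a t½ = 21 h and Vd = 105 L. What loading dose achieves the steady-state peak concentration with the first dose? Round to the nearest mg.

1434 mg

f = (1/2)^(50/21) ≈ 0.191983; accumulation ratio R = 1/(1−f) ≈ 1.23760.
Loading dose to hit Cmax,ss on first dose: D_load = D_maint·R ≈ 1159 × 1.23760 ≈ 1434.38 mg.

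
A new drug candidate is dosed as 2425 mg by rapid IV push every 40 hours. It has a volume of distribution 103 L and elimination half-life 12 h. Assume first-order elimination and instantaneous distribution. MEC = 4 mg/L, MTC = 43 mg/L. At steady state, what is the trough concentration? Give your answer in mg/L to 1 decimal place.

τ/t½ = 40/12 ≈ 3.3333, so fraction remaining f = (1/2)^(40/12) ≈ 0.0992.
Single-dose peak C₀ = D/Vd = 2425/103 ≈ 23.544 mg/L.
Steady-state trough Cmin,ss = C₀·f/(1−f) ≈ 23.544 × 0.0992/0.9008 ≈ 2.593 mg/L.
Trough 2.6 mg/L vs MEC 4 mg/L: subtherapeutic.

2.6 mg/L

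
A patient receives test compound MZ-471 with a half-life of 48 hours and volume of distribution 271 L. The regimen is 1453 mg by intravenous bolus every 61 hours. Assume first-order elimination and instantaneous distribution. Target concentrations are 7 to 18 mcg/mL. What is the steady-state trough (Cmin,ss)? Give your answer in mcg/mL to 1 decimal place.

Over one 61-h interval, 61/48 ≈ 1.2708 half-lives elapse, leaving f ≈ 0.4144 of each dose.
Single-dose peak C₀ = D/Vd = 1453/271 ≈ 5.362 mcg/mL.
Steady-state trough Cmin,ss = C₀·f/(1−f) ≈ 5.362 × 0.4144/0.5856 ≈ 3.794 mcg/mL.
Trough 3.8 mcg/mL vs MEC 7 mcg/mL: subtherapeutic.

3.8 mcg/mL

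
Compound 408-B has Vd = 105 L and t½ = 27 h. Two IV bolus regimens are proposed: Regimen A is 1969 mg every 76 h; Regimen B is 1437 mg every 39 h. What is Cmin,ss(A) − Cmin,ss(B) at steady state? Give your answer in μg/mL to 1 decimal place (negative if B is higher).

-4.8 μg/mL

Regimen A: f = (1/2)^(76/27) ≈ 0.1421; Cmin,ss = (1969/105)·f/(1−f) ≈ 3.106 μg/mL.
Regimen B: f = (1/2)^(39/27) ≈ 0.3674; Cmin,ss = (1437/105)·f/(1−f) ≈ 7.948 μg/mL.
Difference ≈ 3.106 − 7.948 ≈ -4.842 μg/mL.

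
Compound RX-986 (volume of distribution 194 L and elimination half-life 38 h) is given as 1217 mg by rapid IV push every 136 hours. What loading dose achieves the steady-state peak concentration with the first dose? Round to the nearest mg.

f = (1/2)^(136/38) ≈ 0.083682; accumulation ratio R = 1/(1−f) ≈ 1.09132.
Loading dose to hit Cmax,ss on first dose: D_load = D_maint·R ≈ 1217 × 1.09132 ≈ 1328.14 mg.

1328 mg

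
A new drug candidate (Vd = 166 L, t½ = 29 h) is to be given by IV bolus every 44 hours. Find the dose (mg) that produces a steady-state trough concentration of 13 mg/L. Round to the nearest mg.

4019 mg

τ/t½ = 44/29 ≈ 1.5172, so f = (1/2)^(44/29) ≈ 0.349353.
Cmin,ss = (D/Vd)·f/(1−f), so D = Cmin,ss·Vd·(1−f)/f.
D = 13 × 166 × (1−f)/f ≈ 13 × 166 × 1.86243 ≈ 4019.12 mg.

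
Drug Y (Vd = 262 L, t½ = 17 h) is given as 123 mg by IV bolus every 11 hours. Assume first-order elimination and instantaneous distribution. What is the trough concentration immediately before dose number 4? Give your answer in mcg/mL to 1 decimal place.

f = (1/2)^(τ/t½) = (1/2)^(11/17) ≈ 0.6386.
C₀ = D/Vd = 123/262 ≈ 0.469 mcg/mL.
Before the 4th dose, 3 doses have been given. Superposition: Cmin = C₀·(f + f² + … + f^3).
≈ 0.469 × (0.6386 + 0.4078 + 0.2604) ≈ 0.469 × 1.3068 ≈ 0.613 mcg/mL.

0.6 mcg/mL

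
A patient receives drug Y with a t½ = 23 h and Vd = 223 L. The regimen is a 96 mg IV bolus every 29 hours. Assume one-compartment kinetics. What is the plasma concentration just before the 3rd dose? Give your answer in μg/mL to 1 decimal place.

0.3 μg/mL

f = (1/2)^(τ/t½) = (1/2)^(29/23) ≈ 0.4173.
C₀ = D/Vd = 96/223 ≈ 0.430 μg/mL.
Before the 3rd dose, 2 doses have been given. Superposition: Cmin = C₀·(f + f²).
≈ 0.430 × (0.4173 + 0.1741) ≈ 0.430 × 0.5914 ≈ 0.254 μg/mL.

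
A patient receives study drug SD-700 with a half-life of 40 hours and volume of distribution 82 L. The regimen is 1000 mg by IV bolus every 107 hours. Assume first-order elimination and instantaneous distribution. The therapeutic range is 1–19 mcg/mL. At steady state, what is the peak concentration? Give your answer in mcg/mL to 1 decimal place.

τ/t½ = 107/40 ≈ 2.675, so fraction remaining f = (1/2)^(107/40) ≈ 0.1566.
Accumulation ratio R = 1/(1 − f) ≈ 1/0.8434 ≈ 1.1857.
Each bolus raises the concentration by D/Vd = 1000/82 ≈ 12.195 mcg/mL.
Steady-state peak Cmax,ss = C₀·R ≈ 12.195 × 1.1857 ≈ 14.460 mcg/mL.
Peak 14.5 mcg/mL vs MTC 19 mcg/mL: below toxic threshold.

14.5 mcg/mL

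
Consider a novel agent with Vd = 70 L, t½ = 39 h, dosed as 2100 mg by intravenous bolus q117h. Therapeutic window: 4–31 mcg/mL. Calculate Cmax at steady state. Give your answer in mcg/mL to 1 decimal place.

The dosing interval is 3 half-lives, so f = 2^(−3) = 0.125.
Accumulation ratio R = 1/(1 − f) = 1/0.875 = 8/7.
Single-dose peak C₀ = D/Vd = 2100/70 = 30 mcg/mL.
Steady-state peak Cmax,ss = C₀·R = 30 × 8/7 ≈ 34.286 mcg/mL.
Peak 34.3 mcg/mL vs MTC 31 mcg/mL: exceeds toxic threshold.

34.3 mcg/mL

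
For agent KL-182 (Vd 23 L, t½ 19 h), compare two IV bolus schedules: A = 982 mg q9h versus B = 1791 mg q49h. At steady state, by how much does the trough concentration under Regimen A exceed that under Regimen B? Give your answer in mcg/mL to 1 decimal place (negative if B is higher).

Regimen A: f = (1/2)^(9/19) ≈ 0.7201; Cmin,ss = (982/23)·f/(1−f) ≈ 109.843 mcg/mL.
Regimen B: f = (1/2)^(49/19) ≈ 0.1674; Cmin,ss = (1791/23)·f/(1−f) ≈ 15.656 mcg/mL.
Difference ≈ 109.843 − 15.656 ≈ 94.187 mcg/mL.

94.2 mcg/mL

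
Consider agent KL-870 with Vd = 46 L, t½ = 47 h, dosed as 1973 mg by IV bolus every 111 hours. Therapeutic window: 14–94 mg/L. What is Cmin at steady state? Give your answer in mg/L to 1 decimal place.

k = ln2/t½ = ln2/47 ≈ 0.014748 h⁻¹; fraction remaining f = e^(−kτ) = e^(−0.014748×111) ≈ 0.1946.
At steady state, accumulation factor R = 1/(1 − e^(−kτ)) ≈ 1.2416.
Single-dose peak C₀ = D/Vd = 1973/46 ≈ 42.891 mg/L.
Cmax,ss = C₀/(1 − f) ≈ 42.891/0.8054 ≈ 53.254 mg/L.
Steady-state trough Cmin,ss = Cmax,ss·f ≈ 53.254 × 0.1946 ≈ 10.363 mg/L.
Trough 10.4 mg/L vs MEC 14 mg/L: subtherapeutic.

10.4 mg/L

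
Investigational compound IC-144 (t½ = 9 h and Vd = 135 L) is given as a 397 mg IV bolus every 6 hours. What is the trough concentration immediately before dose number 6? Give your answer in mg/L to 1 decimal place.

f = (1/2)^(τ/t½) = (1/2)^(6/9) ≈ 0.6300.
C₀ = D/Vd = 397/135 ≈ 2.941 mg/L.
Before the 6th dose, 5 doses have been given. Superposition: Cmin = C₀·(f + f² + … + f^5).
≈ 2.941 × (0.6300 + 0.3969 + 0.2500 + 0.1575 + 0.0992) ≈ 2.941 × 1.5336 ≈ 4.510 mg/L.

4.5 mg/L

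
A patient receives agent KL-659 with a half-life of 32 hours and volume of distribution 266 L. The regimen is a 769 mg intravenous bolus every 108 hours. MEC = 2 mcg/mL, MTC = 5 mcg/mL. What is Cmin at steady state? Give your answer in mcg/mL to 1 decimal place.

Over one 108-h interval, 108/32 ≈ 3.375 half-lives elapse, leaving f ≈ 0.0964 of each dose.
Accumulation ratio R = 1/(1 − f) ≈ 1/0.9036 ≈ 1.1067.
Single-dose peak C₀ = D/Vd = 769/266 ≈ 2.891 mcg/mL.
Steady-state peak Cmax,ss = C₀·R ≈ 2.891 × 1.1067 ≈ 3.199 mcg/mL.
Steady-state trough Cmin,ss = Cmax,ss·f ≈ 3.199 × 0.0964 ≈ 0.308 mcg/mL.
Trough 0.3 mcg/mL vs MEC 2 mcg/mL: subtherapeutic.

0.3 mcg/mL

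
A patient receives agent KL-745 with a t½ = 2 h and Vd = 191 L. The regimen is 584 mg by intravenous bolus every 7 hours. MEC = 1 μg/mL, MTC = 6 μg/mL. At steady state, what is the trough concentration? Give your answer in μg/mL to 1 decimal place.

0.3 μg/mL

Over one 7-h interval, 7/2 ≈ 3.5 half-lives elapse, leaving f ≈ 0.0884 of each dose.
Accumulation ratio R = 1/(1 − f) ≈ 1/0.9116 ≈ 1.0970.
Single-dose peak C₀ = D/Vd = 584/191 ≈ 3.058 μg/mL.
Steady-state peak Cmax,ss = C₀·R ≈ 3.058 × 1.0970 ≈ 3.355 μg/mL.
One interval later, Cmin,ss = Cmax,ss·e^(−kτ) ≈ 3.355 × 0.0884 ≈ 0.297 μg/mL.
Trough 0.3 μg/mL vs MEC 1 μg/mL: subtherapeutic.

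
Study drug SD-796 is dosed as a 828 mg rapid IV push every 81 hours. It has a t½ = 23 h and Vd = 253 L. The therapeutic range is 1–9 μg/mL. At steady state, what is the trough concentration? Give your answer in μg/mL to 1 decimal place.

k = ln2/t½ = ln2/23 ≈ 0.030137 h⁻¹; fraction remaining f = e^(−kτ) = e^(−0.030137×81) ≈ 0.0871.
Accumulation ratio R = 1/(1 − f) ≈ 1/0.9129 ≈ 1.0954.
Single-dose peak C₀ = D/Vd = 828/253 ≈ 3.273 μg/mL.
Steady-state peak Cmax,ss = C₀·R ≈ 3.273 × 1.0954 ≈ 3.585 μg/mL.
One interval later, Cmin,ss = Cmax,ss·e^(−kτ) ≈ 3.585 × 0.0871 ≈ 0.312 μg/mL.
Trough 0.3 μg/mL vs MEC 1 μg/mL: subtherapeutic.

0.3 μg/mL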